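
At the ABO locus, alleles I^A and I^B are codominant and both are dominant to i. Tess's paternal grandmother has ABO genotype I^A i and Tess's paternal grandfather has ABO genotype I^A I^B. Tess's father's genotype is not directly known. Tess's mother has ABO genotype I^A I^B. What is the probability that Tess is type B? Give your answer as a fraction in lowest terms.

1/4

Tess's father's ABO genotype from I^A i × I^A I^B: 1/4 I^A I^A, 1/4 I^A I^B, 1/4 I^A i, 1/4 I^B i.
Crossing each possibility with the mother I^A I^B and summing P(type B): 1/4·0 + 1/4·1/4 + 1/4·1/4 + 1/4·1/2 = 1/4.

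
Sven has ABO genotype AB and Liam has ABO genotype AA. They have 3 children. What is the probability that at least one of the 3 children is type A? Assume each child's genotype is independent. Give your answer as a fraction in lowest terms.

7/8

ABO cross AB × AA → 1/2 A, 1/2 AB.
So P(type A) = 1/2 per child.
P(none) = (1/2)^3 = 1/8; P(at least one) = 1 − 1/8 = 7/8.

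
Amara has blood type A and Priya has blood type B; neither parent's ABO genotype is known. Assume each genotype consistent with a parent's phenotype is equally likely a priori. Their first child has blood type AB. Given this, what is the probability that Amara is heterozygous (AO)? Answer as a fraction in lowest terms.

Possible genotypes: Amara ∈ {AA, AO}; Priya ∈ {BB, BO}.
Weight each parental genotype pair by prior × P(type-AB child):
  AA × BB: posterior weight 4/9.
  AA × BO: posterior weight 2/9.
  AO × BB: posterior weight 2/9.
  AO × BO: posterior weight 1/9.
Sum the posterior weight over pairs where Amara is AO: 1/3.

1/3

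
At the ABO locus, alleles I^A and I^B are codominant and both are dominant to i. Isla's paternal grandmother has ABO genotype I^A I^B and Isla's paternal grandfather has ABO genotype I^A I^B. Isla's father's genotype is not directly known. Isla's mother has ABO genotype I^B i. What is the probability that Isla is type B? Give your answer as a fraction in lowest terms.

1/2

Isla's father's ABO genotype from I^A I^B × I^A I^B: 1/4 I^A I^A, 1/2 I^A I^B, 1/4 I^B I^B.
Crossing each possibility with the mother I^B i and summing P(type B): 1/4·0 + 1/2·1/2 + 1/4·1 = 1/2.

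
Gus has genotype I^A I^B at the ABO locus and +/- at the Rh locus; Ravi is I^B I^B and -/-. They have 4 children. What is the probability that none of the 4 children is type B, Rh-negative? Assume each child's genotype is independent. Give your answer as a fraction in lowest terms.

81/256

ABO cross I^A I^B × I^B I^B → 1/2 B, 1/2 AB.
Rh cross +/- × -/- → 1/2 Rh+, 1/2 Rh-; so P(type B, Rh-negative) = 1/2 × 1/2 = 1/4 per child.
P(not type B, Rh-negative) = 3/4 for one child; (3/4)^4 = 81/256.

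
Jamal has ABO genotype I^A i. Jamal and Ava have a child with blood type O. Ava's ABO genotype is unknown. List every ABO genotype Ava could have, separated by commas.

For each candidate genotype of Ava, check whether crossing it with I^A i can produce every observed child phenotype.
  I^A I^A → possible child types {A} ✗
  I^A I^B → possible child types {A, B, AB} ✗
  I^A i → possible child types {O, A} ✓
  I^B I^B → possible child types {B, AB} ✗
  I^B i → possible child types {O, A, B, AB} ✓
  i i → possible child types {O, A} ✓

I^A i, I^B i, i i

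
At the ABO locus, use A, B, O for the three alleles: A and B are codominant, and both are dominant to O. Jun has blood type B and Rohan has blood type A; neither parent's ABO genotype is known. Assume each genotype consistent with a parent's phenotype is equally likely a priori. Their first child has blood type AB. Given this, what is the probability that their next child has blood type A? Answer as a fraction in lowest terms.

5/36

Possible genotypes: Jun ∈ {BB, BO}; Rohan ∈ {AA, AO}.
Weight each parental genotype pair by prior × P(type-AB child):
  BB × AA: posterior weight 4/9; P(next child type A) = 0.
  BB × AO: posterior weight 2/9; P(next child type A) = 0.
  BO × AA: posterior weight 2/9; P(next child type A) = 1/2.
  BO × AO: posterior weight 1/9; P(next child type A) = 1/4.
Weighted sum = 5/36.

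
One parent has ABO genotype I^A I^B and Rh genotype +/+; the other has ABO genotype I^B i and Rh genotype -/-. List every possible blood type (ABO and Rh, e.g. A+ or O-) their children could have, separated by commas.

A+, B+, AB+

Gametes from I^A I^B × I^B i give offspring ABO genotypes I^A I^B, I^A i, I^B I^B, I^B i, i.e. phenotypes A, B, AB.
Rh cross +/+ × -/- → phenotypes Rh+.
Combining independently: A+, B+, AB+.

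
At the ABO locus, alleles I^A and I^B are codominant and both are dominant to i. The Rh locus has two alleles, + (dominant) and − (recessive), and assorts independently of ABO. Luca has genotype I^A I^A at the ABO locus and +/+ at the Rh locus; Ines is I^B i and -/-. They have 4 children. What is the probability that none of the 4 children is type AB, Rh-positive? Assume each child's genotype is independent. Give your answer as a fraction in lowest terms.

1/16

ABO cross I^A I^A × I^B i → 1/2 A, 1/2 AB.
Rh cross +/+ × -/- → 1 Rh+; so P(type AB, Rh-positive) = 1/2 × 1 = 1/2 per child.
P(not type AB, Rh-positive) = 1/2 for one child; (1/2)^4 = 1/16.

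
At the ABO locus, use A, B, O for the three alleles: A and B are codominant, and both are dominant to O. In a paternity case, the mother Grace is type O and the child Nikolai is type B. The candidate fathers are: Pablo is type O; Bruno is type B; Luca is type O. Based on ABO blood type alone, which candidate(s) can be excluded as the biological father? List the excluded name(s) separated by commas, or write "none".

A candidate is excluded only if no genotype consistent with his phenotype could produce a type B child with a type O mother.
Pablo (type O): no genotype consistent with that phenotype can produce a type-B child with a type-O mother.
Luca (type O): no genotype consistent with that phenotype can produce a type-B child with a type-O mother.

Pablo, Luca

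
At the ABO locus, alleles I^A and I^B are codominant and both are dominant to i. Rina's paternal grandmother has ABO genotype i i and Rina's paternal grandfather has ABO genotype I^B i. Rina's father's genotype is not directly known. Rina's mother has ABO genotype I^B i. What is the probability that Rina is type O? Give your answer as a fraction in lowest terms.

3/8

Rina's father's ABO genotype from i i × I^B i: 1/2 I^B i, 1/2 i i.
Crossing each possibility with the mother I^B i and summing P(type O): 1/2·1/4 + 1/2·1/2 = 3/8.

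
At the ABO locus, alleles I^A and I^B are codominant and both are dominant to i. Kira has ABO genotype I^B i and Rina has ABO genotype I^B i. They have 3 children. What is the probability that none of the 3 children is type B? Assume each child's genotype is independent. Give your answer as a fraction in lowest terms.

1/64

ABO cross I^B i × I^B i → 1/4 O, 3/4 B.
So P(type B) = 3/4 per child.
P(not type B) = 1/4 for one child; (1/4)^3 = 1/64.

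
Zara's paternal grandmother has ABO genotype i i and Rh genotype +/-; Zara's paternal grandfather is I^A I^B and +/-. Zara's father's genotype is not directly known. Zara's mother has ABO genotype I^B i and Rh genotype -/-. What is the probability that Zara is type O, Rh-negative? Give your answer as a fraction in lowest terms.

1/8

Zara's father's ABO genotype from i i × I^A I^B: 1/2 I^A i, 1/2 I^B i.
Crossing each possibility with the mother I^B i and summing P(type O): 1/2·1/4 + 1/2·1/4 = 1/4.
Similarly for Rh via the father's Rh distribution: P(Rh-) = 1/2.
Independent loci: 1/4 × 1/2 = 1/8.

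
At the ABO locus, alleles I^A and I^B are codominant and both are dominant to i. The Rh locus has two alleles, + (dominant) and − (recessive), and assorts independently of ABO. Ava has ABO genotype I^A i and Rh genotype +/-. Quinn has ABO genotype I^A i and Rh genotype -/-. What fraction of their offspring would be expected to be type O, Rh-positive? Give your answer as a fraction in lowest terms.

1/8

ABO cross I^A i × I^A i → offspring phenotypes: 1/4 O, 3/4 A.
Rh cross +/- × -/- → 1/2 Rh+, 1/2 Rh-.
Independent loci: P(type O, Rh-positive) = 1/4 × 1/2 = 1/8.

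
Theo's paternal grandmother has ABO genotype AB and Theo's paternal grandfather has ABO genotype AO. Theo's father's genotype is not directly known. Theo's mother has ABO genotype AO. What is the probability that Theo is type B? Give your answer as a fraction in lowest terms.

1/8

Theo's father's ABO genotype from AB × AO: 1/4 AA, 1/4 AB, 1/4 AO, 1/4 BO.
Crossing each possibility with the mother AO and summing P(type B): 1/4·0 + 1/4·1/4 + 1/4·0 + 1/4·1/4 = 1/8.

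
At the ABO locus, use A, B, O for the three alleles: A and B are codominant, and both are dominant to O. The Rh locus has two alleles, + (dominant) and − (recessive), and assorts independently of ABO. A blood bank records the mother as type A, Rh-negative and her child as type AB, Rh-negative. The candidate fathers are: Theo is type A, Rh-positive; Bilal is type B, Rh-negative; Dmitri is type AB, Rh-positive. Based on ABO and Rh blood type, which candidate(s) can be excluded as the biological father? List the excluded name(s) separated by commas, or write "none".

Theo

A candidate is excluded only if no genotype consistent with his phenotype could produce a type AB, Rh-negative child with a type A, Rh-negative mother.
Theo (type A, Rh+): no genotype consistent with that phenotype can produce a type-AB Rh- child with a type-A mother.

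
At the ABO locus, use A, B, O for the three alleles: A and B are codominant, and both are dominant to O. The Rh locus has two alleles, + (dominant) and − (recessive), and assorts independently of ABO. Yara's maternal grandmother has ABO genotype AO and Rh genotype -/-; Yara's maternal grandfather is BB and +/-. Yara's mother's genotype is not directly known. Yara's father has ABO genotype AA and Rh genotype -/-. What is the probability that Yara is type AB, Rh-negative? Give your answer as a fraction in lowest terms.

3/8

Yara's mother's ABO genotype from AO × BB: 1/2 AB, 1/2 BO.
Crossing each possibility with the father AA and summing P(type AB): 1/2·1/2 + 1/2·1/2 = 1/2.
Similarly for Rh via the mother's Rh distribution: P(Rh-) = 3/4.
Independent loci: 1/2 × 3/4 = 3/8.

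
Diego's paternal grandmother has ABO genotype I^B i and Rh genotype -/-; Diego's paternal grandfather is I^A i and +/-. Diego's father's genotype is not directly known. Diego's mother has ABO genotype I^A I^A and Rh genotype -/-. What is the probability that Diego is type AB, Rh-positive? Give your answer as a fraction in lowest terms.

Diego's father's ABO genotype from I^B i × I^A i: 1/4 I^A I^B, 1/4 I^A i, 1/4 I^B i, 1/4 i i.
Crossing each possibility with the mother I^A I^A and summing P(type AB): 1/4·1/2 + 1/4·0 + 1/4·1/2 + 1/4·0 = 1/4.
Similarly for Rh via the father's Rh distribution: P(Rh+) = 1/4.
Independent loci: 1/4 × 1/4 = 1/16.

1/16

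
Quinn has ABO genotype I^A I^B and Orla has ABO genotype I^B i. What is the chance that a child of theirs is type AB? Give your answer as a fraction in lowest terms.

1/4

ABO cross I^A I^B × I^B i → offspring phenotypes: 1/4 A, 1/2 B, 1/4 AB.
So P(type AB) = 1/4.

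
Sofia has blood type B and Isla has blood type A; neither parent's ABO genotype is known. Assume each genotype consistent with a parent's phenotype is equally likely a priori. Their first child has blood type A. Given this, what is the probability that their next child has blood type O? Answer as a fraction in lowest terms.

Possible genotypes: Sofia ∈ {I^B I^B, I^B i}; Isla ∈ {I^A I^A, I^A i}.
Weight each parental genotype pair by prior × P(type-A child):
  I^B i × I^A I^A: posterior weight 2/3; P(next child type O) = 0.
  I^B i × I^A i: posterior weight 1/3; P(next child type O) = 1/4.
Weighted sum = 1/12.

1/12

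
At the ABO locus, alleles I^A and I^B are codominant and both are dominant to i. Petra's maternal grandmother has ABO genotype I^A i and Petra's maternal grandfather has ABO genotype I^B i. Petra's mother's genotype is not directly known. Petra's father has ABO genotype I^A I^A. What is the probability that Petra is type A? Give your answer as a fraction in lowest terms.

Petra's mother's ABO genotype from I^A i × I^B i: 1/4 I^A I^B, 1/4 I^A i, 1/4 I^B i, 1/4 i i.
Crossing each possibility with the father I^A I^A and summing P(type A): 1/4·1/2 + 1/4·1 + 1/4·1/2 + 1/4·1 = 3/4.

3/4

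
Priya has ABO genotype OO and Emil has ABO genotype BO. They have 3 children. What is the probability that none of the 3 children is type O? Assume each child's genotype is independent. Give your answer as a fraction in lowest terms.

ABO cross OO × BO → 1/2 O, 1/2 B.
So P(type O) = 1/2 per child.
P(not type O) = 1/2 for one child; (1/2)^3 = 1/8.

1/8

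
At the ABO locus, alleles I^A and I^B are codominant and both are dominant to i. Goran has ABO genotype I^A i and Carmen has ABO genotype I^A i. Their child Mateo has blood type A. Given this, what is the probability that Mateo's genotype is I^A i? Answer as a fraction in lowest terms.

Cross I^A i × I^A i → 1/4 I^A I^A, 1/2 I^A i, 1/4 i i.
Type-A genotypes among offspring: I^A I^A (1/4), I^A i (1/2); total 3/4.
P(I^A i | type A) = (1/2) / (3/4) = 2/3.

2/3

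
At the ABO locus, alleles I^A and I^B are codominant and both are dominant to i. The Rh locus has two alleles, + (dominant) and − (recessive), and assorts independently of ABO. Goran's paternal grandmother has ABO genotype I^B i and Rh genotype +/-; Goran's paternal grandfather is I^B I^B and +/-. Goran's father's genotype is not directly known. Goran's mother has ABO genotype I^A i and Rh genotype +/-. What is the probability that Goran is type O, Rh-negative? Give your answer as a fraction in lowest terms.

1/32

Goran's father's ABO genotype from I^B i × I^B I^B: 1/2 I^B I^B, 1/2 I^B i.
Crossing each possibility with the mother I^A i and summing P(type O): 1/2·0 + 1/2·1/4 = 1/8.
Similarly for Rh via the father's Rh distribution: P(Rh-) = 1/4.
Independent loci: 1/8 × 1/4 = 1/32.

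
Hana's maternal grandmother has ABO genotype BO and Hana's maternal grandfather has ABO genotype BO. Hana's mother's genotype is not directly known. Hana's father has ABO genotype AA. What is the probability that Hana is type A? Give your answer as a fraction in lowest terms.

1/2

Hana's mother's ABO genotype from BO × BO: 1/4 BB, 1/2 BO, 1/4 OO.
Crossing each possibility with the father AA and summing P(type A): 1/4·0 + 1/2·1/2 + 1/4·1 = 1/2.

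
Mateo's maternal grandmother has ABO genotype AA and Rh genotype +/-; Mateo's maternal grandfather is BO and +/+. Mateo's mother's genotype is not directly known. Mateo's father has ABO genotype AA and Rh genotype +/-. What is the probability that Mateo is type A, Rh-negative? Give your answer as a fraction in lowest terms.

3/32

Mateo's mother's ABO genotype from AA × BO: 1/2 AB, 1/2 AO.
Crossing each possibility with the father AA and summing P(type A): 1/2·1/2 + 1/2·1 = 3/4.
Similarly for Rh via the mother's Rh distribution: P(Rh-) = 1/8.
Independent loci: 3/4 × 1/8 = 3/32.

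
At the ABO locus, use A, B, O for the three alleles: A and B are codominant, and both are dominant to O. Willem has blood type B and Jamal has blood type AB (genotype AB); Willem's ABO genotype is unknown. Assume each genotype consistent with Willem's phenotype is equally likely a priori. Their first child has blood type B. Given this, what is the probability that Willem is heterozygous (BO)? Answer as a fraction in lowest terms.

1/2

Possible genotypes: Willem ∈ {BB, BO}; Jamal ∈ {AB}.
Weight each parental genotype pair by prior × P(type-B child):
  BB × AB: posterior weight 1/2.
  BO × AB: posterior weight 1/2.
Sum the posterior weight over pairs where Willem is BO: 1/2.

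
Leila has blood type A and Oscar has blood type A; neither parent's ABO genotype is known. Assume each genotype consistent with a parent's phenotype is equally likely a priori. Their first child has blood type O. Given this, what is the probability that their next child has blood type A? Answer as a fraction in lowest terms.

Possible genotypes: Leila ∈ {AA, AO}; Oscar ∈ {AA, AO}.
Weight each parental genotype pair by prior × P(type-O child):
  AO × AO: posterior weight 1; P(next child type A) = 3/4.
Weighted sum = 3/4.

3/4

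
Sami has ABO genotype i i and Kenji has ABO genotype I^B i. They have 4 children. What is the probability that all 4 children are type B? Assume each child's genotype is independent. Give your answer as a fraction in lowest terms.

ABO cross i i × I^B i → 1/2 O, 1/2 B.
So P(type B) = 1/2 per child.
All 4 independent: (1/2)^4 = 1/16.

1/16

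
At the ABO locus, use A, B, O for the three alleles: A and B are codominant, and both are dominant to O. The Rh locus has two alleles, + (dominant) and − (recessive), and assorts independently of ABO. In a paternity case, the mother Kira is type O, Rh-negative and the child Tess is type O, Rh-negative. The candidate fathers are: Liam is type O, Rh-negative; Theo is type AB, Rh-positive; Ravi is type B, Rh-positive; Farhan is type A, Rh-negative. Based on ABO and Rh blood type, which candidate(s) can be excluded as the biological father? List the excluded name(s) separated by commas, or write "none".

A candidate is excluded only if no genotype consistent with his phenotype could produce a type O, Rh-negative child with a type O, Rh-negative mother.
Theo (type AB, Rh+): no genotype consistent with that phenotype can produce a type-O Rh- child with a type-O mother.

Theo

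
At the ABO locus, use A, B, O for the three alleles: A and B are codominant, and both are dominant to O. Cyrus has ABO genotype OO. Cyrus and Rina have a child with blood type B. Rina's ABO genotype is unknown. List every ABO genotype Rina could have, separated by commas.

For each candidate genotype of Rina, check whether crossing it with OO can produce every observed child phenotype.
  AA → possible child types {A} ✗
  AB → possible child types {A, B} ✓
  AO → possible child types {O, A} ✗
  BB → possible child types {B} ✓
  BO → possible child types {O, B} ✓
  OO → possible child types {O} ✗

AB, BB, BO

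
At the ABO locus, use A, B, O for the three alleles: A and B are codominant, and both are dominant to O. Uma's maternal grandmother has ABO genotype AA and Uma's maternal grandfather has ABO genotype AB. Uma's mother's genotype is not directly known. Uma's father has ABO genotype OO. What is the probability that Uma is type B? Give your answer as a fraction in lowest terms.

Uma's mother's ABO genotype from AA × AB: 1/2 AA, 1/2 AB.
Crossing each possibility with the father OO and summing P(type B): 1/2·0 + 1/2·1/2 = 1/4.

1/4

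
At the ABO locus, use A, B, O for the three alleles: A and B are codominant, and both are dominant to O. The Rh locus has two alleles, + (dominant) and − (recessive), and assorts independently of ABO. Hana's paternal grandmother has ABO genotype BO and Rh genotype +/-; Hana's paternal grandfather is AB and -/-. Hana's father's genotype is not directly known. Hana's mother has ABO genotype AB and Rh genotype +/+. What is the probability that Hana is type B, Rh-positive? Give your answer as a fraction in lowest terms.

Hana's father's ABO genotype from BO × AB: 1/4 AB, 1/4 AO, 1/4 BB, 1/4 BO.
Crossing each possibility with the mother AB and summing P(type B): 1/4·1/4 + 1/4·1/4 + 1/4·1/2 + 1/4·1/2 = 3/8.
Similarly for Rh via the father's Rh distribution: P(Rh+) = 1.
Independent loci: 3/8 × 1 = 3/8.

3/8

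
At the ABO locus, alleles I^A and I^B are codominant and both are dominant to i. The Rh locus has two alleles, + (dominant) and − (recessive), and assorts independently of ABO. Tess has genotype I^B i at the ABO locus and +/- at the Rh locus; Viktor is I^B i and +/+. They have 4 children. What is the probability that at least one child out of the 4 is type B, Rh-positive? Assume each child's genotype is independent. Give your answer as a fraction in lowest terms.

ABO cross I^B i × I^B i → 1/4 O, 3/4 B.
Rh cross +/- × +/+ → 1 Rh+; so P(type B, Rh-positive) = 3/4 × 1 = 3/4 per child.
P(none) = (1/4)^4 = 1/256; P(at least one) = 1 − 1/256 = 255/256.

255/256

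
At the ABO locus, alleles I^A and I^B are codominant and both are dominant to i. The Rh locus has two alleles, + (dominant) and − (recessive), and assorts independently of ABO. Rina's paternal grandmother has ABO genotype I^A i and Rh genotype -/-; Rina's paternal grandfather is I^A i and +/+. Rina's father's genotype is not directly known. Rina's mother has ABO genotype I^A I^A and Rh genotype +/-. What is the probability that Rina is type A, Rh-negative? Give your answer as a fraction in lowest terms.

1/4

Rina's father's ABO genotype from I^A i × I^A i: 1/4 I^A I^A, 1/2 I^A i, 1/4 i i.
Crossing each possibility with the mother I^A I^A and summing P(type A): 1/4·1 + 1/2·1 + 1/4·1 = 1.
Similarly for Rh via the father's Rh distribution: P(Rh-) = 1/4.
Independent loci: 1 × 1/4 = 1/4.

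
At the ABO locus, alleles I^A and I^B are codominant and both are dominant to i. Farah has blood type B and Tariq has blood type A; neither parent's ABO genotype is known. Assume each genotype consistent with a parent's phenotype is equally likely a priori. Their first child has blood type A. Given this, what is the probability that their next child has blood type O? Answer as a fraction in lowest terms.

Possible genotypes: Farah ∈ {I^B I^B, I^B i}; Tariq ∈ {I^A I^A, I^A i}.
Weight each parental genotype pair by prior × P(type-A child):
  I^B i × I^A I^A: posterior weight 2/3; P(next child type O) = 0.
  I^B i × I^A i: posterior weight 1/3; P(next child type O) = 1/4.
Weighted sum = 1/12.

1/12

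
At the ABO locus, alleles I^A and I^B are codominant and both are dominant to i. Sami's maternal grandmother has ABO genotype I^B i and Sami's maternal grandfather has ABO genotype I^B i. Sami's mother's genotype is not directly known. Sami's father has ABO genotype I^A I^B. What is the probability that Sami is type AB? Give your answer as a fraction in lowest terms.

1/4

Sami's mother's ABO genotype from I^B i × I^B i: 1/4 I^B I^B, 1/2 I^B i, 1/4 i i.
Crossing each possibility with the father I^A I^B and summing P(type AB): 1/4·1/2 + 1/2·1/4 + 1/4·0 = 1/4.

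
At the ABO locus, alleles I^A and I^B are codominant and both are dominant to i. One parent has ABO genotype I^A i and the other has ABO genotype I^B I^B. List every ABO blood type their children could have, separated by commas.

B, AB

Gametes from I^A i × I^B I^B give offspring ABO genotypes I^A I^B, I^B i, i.e. phenotypes B, AB.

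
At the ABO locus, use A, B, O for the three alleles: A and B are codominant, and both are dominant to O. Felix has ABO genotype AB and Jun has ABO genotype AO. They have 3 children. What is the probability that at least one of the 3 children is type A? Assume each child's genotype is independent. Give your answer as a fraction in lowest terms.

7/8

ABO cross AB × AO → 1/2 A, 1/4 B, 1/4 AB.
So P(type A) = 1/2 per child.
P(none) = (1/2)^3 = 1/8; P(at least one) = 1 − 1/8 = 7/8.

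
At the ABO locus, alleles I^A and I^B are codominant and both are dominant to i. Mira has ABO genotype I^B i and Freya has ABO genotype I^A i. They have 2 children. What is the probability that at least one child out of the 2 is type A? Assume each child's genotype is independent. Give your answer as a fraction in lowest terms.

7/16

ABO cross I^B i × I^A i → 1/4 O, 1/4 A, 1/4 B, 1/4 AB.
So P(type A) = 1/4 per child.
P(none) = (3/4)^2 = 9/16; P(at least one) = 1 − 9/16 = 7/16.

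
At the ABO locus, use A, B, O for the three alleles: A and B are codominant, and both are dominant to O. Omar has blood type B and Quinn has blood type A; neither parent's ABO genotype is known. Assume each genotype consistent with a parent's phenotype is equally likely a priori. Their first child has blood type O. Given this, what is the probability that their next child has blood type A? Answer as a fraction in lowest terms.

Possible genotypes: Omar ∈ {BB, BO}; Quinn ∈ {AA, AO}.
Weight each parental genotype pair by prior × P(type-O child):
  BO × AO: posterior weight 1; P(next child type A) = 1/4.
Weighted sum = 1/4.

1/4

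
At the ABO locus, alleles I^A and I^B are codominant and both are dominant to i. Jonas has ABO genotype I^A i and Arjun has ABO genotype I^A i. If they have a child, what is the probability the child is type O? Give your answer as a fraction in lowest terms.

ABO cross I^A i × I^A i → offspring phenotypes: 1/4 O, 3/4 A.
So P(type O) = 1/4.

1/4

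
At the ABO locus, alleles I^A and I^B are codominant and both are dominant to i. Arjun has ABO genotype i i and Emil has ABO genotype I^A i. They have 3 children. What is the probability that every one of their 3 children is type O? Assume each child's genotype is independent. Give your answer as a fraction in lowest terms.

ABO cross i i × I^A i → 1/2 O, 1/2 A.
So P(type O) = 1/2 per child.
All 3 independent: (1/2)^3 = 1/8.

1/8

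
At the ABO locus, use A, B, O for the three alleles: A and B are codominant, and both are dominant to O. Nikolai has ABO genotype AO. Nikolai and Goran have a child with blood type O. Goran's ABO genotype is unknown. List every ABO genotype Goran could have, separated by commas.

AO, BO, OO

For each candidate genotype of Goran, check whether crossing it with AO can produce every observed child phenotype.
  AA → possible child types {A} ✗
  AB → possible child types {A, B, AB} ✗
  AO → possible child types {O, A} ✓
  BB → possible child types {B, AB} ✗
  BO → possible child types {O, A, B, AB} ✓
  OO → possible child types {O, A} ✓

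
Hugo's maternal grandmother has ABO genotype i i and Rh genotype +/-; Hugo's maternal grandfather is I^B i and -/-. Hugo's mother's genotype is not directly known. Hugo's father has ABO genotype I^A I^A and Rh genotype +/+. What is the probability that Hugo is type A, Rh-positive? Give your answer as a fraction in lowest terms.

3/4

Hugo's mother's ABO genotype from i i × I^B i: 1/2 I^B i, 1/2 i i.
Crossing each possibility with the father I^A I^A and summing P(type A): 1/2·1/2 + 1/2·1 = 3/4.
Similarly for Rh via the mother's Rh distribution: P(Rh+) = 1.
Independent loci: 3/4 × 1 = 3/4.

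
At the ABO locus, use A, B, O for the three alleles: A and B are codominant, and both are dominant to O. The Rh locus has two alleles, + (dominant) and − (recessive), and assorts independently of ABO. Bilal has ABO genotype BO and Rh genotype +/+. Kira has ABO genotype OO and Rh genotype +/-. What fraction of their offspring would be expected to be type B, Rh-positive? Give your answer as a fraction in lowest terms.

ABO cross BO × OO → offspring phenotypes: 1/2 O, 1/2 B.
Rh cross +/+ × +/- → 1 Rh+.
Independent loci: P(type B, Rh-positive) = 1/2 × 1 = 1/2.

1/2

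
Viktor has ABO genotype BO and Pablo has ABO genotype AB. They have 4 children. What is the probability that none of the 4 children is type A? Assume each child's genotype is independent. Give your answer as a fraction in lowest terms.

ABO cross BO × AB → 1/4 A, 1/2 B, 1/4 AB.
So P(type A) = 1/4 per child.
P(not type A) = 3/4 for one child; (3/4)^4 = 81/256.

81/256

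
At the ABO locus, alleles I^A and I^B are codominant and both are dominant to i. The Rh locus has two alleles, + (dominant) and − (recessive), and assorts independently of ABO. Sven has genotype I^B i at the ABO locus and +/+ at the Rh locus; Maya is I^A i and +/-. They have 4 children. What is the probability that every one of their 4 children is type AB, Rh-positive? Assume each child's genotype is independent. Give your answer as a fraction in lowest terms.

ABO cross I^B i × I^A i → 1/4 O, 1/4 A, 1/4 B, 1/4 AB.
Rh cross +/+ × +/- → 1 Rh+; so P(type AB, Rh-positive) = 1/4 × 1 = 1/4 per child.
All 4 independent: (1/4)^4 = 1/256.

1/256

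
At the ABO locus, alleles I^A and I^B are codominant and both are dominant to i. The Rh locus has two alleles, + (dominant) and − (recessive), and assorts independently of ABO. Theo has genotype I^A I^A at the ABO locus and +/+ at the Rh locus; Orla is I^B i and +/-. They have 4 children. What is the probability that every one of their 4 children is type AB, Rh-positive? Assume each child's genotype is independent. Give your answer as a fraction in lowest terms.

1/16

ABO cross I^A I^A × I^B i → 1/2 A, 1/2 AB.
Rh cross +/+ × +/- → 1 Rh+; so P(type AB, Rh-positive) = 1/2 × 1 = 1/2 per child.
All 4 independent: (1/2)^4 = 1/16.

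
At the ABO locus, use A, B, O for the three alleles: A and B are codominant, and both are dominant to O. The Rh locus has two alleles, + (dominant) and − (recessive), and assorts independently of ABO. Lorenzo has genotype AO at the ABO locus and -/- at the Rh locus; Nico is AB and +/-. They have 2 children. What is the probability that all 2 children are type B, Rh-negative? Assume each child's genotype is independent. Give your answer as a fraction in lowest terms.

ABO cross AO × AB → 1/2 A, 1/4 B, 1/4 AB.
Rh cross -/- × +/- → 1/2 Rh+, 1/2 Rh-; so P(type B, Rh-negative) = 1/4 × 1/2 = 1/8 per child.
All 2 independent: (1/8)^2 = 1/64.

1/64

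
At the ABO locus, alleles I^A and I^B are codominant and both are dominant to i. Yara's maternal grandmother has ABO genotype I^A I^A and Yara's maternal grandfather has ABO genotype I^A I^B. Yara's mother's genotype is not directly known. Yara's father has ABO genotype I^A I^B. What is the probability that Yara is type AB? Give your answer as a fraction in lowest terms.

1/2

Yara's mother's ABO genotype from I^A I^A × I^A I^B: 1/2 I^A I^A, 1/2 I^A I^B.
Crossing each possibility with the father I^A I^B and summing P(type AB): 1/2·1/2 + 1/2·1/2 = 1/2.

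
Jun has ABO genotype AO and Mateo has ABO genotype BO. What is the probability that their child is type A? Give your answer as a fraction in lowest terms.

1/4

ABO cross AO × BO → offspring phenotypes: 1/4 O, 1/4 A, 1/4 B, 1/4 AB.
So P(type A) = 1/4.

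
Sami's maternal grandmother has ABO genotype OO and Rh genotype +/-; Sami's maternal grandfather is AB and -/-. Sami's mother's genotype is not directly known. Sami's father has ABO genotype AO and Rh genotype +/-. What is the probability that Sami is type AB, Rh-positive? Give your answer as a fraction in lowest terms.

Sami's mother's ABO genotype from OO × AB: 1/2 AO, 1/2 BO.
Crossing each possibility with the father AO and summing P(type AB): 1/2·0 + 1/2·1/4 = 1/8.
Similarly for Rh via the mother's Rh distribution: P(Rh+) = 5/8.
Independent loci: 1/8 × 5/8 = 5/64.

5/64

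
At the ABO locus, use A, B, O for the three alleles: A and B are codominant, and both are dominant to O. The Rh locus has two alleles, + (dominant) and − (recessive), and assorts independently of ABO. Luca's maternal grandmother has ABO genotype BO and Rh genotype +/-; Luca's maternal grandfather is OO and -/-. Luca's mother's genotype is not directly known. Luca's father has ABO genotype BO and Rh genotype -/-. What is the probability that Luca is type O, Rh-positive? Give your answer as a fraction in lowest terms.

3/32

Luca's mother's ABO genotype from BO × OO: 1/2 BO, 1/2 OO.
Crossing each possibility with the father BO and summing P(type O): 1/2·1/4 + 1/2·1/2 = 3/8.
Similarly for Rh via the mother's Rh distribution: P(Rh+) = 1/4.
Independent loci: 3/8 × 1/4 = 3/32.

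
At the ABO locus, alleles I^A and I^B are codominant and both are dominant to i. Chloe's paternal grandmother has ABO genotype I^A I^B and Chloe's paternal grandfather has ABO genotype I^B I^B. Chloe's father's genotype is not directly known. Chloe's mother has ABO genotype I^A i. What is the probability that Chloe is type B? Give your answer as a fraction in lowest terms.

Chloe's father's ABO genotype from I^A I^B × I^B I^B: 1/2 I^A I^B, 1/2 I^B I^B.
Crossing each possibility with the mother I^A i and summing P(type B): 1/2·1/4 + 1/2·1/2 = 3/8.

3/8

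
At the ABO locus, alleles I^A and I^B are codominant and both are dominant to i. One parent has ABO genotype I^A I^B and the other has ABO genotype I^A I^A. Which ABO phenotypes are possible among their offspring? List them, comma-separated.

A, AB

Gametes from I^A I^B × I^A I^A give offspring ABO genotypes I^A I^A, I^A I^B, i.e. phenotypes A, AB.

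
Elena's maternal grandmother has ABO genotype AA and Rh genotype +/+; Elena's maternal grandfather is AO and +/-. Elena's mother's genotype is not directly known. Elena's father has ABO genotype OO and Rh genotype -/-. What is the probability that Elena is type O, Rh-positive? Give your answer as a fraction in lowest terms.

3/16

Elena's mother's ABO genotype from AA × AO: 1/2 AA, 1/2 AO.
Crossing each possibility with the father OO and summing P(type O): 1/2·0 + 1/2·1/2 = 1/4.
Similarly for Rh via the mother's Rh distribution: P(Rh+) = 3/4.
Independent loci: 1/4 × 3/4 = 3/16.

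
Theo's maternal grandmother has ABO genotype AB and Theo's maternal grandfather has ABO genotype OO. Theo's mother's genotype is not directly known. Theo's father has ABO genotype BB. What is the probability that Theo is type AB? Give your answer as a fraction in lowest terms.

1/4

Theo's mother's ABO genotype from AB × OO: 1/2 AO, 1/2 BO.
Crossing each possibility with the father BB and summing P(type AB): 1/2·1/2 + 1/2·0 = 1/4.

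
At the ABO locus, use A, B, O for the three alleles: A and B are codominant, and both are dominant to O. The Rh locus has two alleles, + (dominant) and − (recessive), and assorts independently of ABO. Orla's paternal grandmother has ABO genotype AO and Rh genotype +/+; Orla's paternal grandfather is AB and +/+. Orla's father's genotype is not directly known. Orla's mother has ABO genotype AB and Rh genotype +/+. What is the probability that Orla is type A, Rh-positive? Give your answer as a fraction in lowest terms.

Orla's father's ABO genotype from AO × AB: 1/4 AA, 1/4 AB, 1/4 AO, 1/4 BO.
Crossing each possibility with the mother AB and summing P(type A): 1/4·1/2 + 1/4·1/4 + 1/4·1/2 + 1/4·1/4 = 3/8.
Similarly for Rh via the father's Rh distribution: P(Rh+) = 1.
Independent loci: 3/8 × 1 = 3/8.

3/8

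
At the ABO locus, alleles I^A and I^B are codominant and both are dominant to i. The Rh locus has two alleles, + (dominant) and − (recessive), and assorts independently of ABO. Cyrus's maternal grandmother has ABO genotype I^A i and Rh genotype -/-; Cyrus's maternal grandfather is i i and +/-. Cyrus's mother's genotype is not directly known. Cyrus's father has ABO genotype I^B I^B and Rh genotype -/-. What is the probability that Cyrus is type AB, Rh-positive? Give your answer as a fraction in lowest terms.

Cyrus's mother's ABO genotype from I^A i × i i: 1/2 I^A i, 1/2 i i.
Crossing each possibility with the father I^B I^B and summing P(type AB): 1/2·1/2 + 1/2·0 = 1/4.
Similarly for Rh via the mother's Rh distribution: P(Rh+) = 1/4.
Independent loci: 1/4 × 1/4 = 1/16.

1/16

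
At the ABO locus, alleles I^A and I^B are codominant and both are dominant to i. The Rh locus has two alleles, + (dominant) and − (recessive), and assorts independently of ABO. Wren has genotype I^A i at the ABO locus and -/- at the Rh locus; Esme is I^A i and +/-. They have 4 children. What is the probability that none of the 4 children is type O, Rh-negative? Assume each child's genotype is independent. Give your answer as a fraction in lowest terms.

2401/4096

ABO cross I^A i × I^A i → 1/4 O, 3/4 A.
Rh cross -/- × +/- → 1/2 Rh+, 1/2 Rh-; so P(type O, Rh-negative) = 1/4 × 1/2 = 1/8 per child.
P(not type O, Rh-negative) = 7/8 for one child; (7/8)^4 = 2401/4096.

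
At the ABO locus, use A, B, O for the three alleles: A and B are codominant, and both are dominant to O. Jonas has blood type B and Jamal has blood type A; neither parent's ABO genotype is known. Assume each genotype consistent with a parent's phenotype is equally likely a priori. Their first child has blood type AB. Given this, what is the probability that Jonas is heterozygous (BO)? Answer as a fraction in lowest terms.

Possible genotypes: Jonas ∈ {BB, BO}; Jamal ∈ {AA, AO}.
Weight each parental genotype pair by prior × P(type-AB child):
  BB × AA: posterior weight 4/9.
  BB × AO: posterior weight 2/9.
  BO × AA: posterior weight 2/9.
  BO × AO: posterior weight 1/9.
Sum the posterior weight over pairs where Jonas is BO: 1/3.

1/3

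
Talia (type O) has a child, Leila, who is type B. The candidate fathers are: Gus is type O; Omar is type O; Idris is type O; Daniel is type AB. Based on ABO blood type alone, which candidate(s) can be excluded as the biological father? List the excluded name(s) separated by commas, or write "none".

A candidate is excluded only if no genotype consistent with his phenotype could produce a type B child with a type O mother.
Gus (type O): no genotype consistent with that phenotype can produce a type-B child with a type-O mother.
Omar (type O): no genotype consistent with that phenotype can produce a type-B child with a type-O mother.
Idris (type O): no genotype consistent with that phenotype can produce a type-B child with a type-O mother.

Gus, Omar, Idris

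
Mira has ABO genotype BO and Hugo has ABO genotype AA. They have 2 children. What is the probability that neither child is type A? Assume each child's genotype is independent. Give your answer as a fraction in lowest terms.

1/4

ABO cross BO × AA → 1/2 A, 1/2 AB.
So P(type A) = 1/2 per child.
P(not type A) = 1/2 for one child; (1/2)^2 = 1/4.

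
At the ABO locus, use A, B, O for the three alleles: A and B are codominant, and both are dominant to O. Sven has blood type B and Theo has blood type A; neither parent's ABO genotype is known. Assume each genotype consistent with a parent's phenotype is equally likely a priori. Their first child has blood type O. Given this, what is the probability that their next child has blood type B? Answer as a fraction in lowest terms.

Possible genotypes: Sven ∈ {BB, BO}; Theo ∈ {AA, AO}.
Weight each parental genotype pair by prior × P(type-O child):
  BO × AO: posterior weight 1; P(next child type B) = 1/4.
Weighted sum = 1/4.

1/4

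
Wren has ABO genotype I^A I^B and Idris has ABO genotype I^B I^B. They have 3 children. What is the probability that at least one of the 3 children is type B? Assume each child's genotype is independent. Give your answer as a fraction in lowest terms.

7/8

ABO cross I^A I^B × I^B I^B → 1/2 B, 1/2 AB.
So P(type B) = 1/2 per child.
P(none) = (1/2)^3 = 1/8; P(at least one) = 1 − 1/8 = 7/8.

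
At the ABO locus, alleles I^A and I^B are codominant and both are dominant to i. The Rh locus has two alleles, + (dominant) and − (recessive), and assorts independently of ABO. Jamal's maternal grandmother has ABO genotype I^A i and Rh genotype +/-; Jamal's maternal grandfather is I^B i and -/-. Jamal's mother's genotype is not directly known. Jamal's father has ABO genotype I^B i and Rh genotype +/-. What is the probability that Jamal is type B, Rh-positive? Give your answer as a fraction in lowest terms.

5/16

Jamal's mother's ABO genotype from I^A i × I^B i: 1/4 I^A I^B, 1/4 I^A i, 1/4 I^B i, 1/4 i i.
Crossing each possibility with the father I^B i and summing P(type B): 1/4·1/2 + 1/4·1/4 + 1/4·3/4 + 1/4·1/2 = 1/2.
Similarly for Rh via the mother's Rh distribution: P(Rh+) = 5/8.
Independent loci: 1/2 × 5/8 = 5/16.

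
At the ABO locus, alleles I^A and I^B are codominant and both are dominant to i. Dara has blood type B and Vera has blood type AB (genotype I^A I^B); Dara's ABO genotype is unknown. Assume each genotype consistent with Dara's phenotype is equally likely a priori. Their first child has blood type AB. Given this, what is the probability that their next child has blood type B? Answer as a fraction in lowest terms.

1/2

Possible genotypes: Dara ∈ {I^B I^B, I^B i}; Vera ∈ {I^A I^B}.
Weight each parental genotype pair by prior × P(type-AB child):
  I^B I^B × I^A I^B: posterior weight 2/3; P(next child type B) = 1/2.
  I^B i × I^A I^B: posterior weight 1/3; P(next child type B) = 1/2.
Weighted sum = 1/2.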